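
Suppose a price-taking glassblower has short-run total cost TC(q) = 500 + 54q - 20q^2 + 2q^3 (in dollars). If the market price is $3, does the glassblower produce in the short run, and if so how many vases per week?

Shut down

Variable cost is VC = 54q - 20q^2 + 2q^3, so AVC = VC/q = 54 - 20q + 2q^2 and MC = dTC/dq = 54 - 40q + 6q^2.
The AVC parabola has its vertex at q = 20/4 = 5, where AVC = 54 - 20·5 + 2·5^2 = $4.
Since P = $3 < min AVC = $4, price fails to cover variable cost at any output.
The firm minimizes its loss by shutting down and losing only its fixed cost of $500.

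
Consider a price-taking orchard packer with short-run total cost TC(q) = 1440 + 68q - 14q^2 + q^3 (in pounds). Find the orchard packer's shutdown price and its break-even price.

AVC = 68 - 14q + q^2; minimized at q = 7, giving min AVC = £19. That is the shutdown price.
ATC = 1440/q + 68 - 14q + q^2. Setting dATC/dq = −1440/q^2 − 14 + 2q = 0 gives q = 12 (since 2·12^3 − 14·12^2 = 1440).
min ATC = 1440/12 + 68 − 14·12 + 12^2 = £164. That is the break-even price.
For £19 ≤ P < £164 the firm produces at a loss; below £19 it shuts down.

Shutdown price = £19; break-even price = £164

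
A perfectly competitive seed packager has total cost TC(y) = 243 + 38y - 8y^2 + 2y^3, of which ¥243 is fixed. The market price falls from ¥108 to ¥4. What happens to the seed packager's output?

Output falls from 5 to 0 (the firm shuts down)

AVC = 38 - 8y + 2y^2, minimized at y = 2 where min AVC = ¥30. MC = 38 - 16y + 6y^2.
With P = ¥108 above the shutdown price, P = MC gives y = 5.
At P = ¥4 < min AVC = ¥30, price no longer covers variable cost at any output, so the firm shuts down: y = 0.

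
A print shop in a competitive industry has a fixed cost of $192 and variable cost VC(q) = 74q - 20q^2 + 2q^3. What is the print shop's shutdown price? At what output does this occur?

Short-run supply begins at min AVC. From VC = 74q - 20q^2 + 2q^3, AVC = 74 - 20q + 2q^2.
dAVC/dq = -20 + 4q = 0 gives q = 5. min AVC = 74 - 20·5 + 2·5^2 = 24.
The firm shuts down for any P below $24.

$24 per unit, at q = 5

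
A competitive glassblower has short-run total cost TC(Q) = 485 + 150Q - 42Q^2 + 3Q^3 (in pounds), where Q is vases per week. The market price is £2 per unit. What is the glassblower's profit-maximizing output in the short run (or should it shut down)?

From TC, MC = TC'(Q) = 150 - 84Q + 9Q^2 and AVC = VC/Q = 150 - 42Q + 3Q^2.
The AVC parabola has its vertex at Q = 42/6 = 7, where AVC = 150 - 42·7 + 3·7^2 = £3.
Since P = £2 < min AVC = £3, price fails to cover variable cost at any output.
Shutting down limits the loss to fixed cost, £485.

Shut down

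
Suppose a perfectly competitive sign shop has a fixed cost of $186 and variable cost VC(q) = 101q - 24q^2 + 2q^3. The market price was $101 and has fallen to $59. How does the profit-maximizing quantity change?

Output falls from 8 to 7

AVC = 101 - 24q + 2q^2, minimized at q = 6 where min AVC = $29. MC = 101 - 48q + 6q^2.
At P = $101 ≥ min AVC, set P = MC on the rising branch: q = 8.
At P = $59 ≥ min AVC, set P = MC: q = 7. The firm stays open but cuts output.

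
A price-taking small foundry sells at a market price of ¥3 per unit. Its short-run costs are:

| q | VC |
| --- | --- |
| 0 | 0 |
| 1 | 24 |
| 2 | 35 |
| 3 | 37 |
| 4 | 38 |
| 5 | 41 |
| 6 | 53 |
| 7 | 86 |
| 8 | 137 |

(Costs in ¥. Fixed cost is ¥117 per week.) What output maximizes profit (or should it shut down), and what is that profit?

Compute π = P·q − TC at each output: q=0: -117; q=1: -138; q=2: -146; q=3: -145; q=4: -143; q=5: -143; q=6: -152; q=7: -182; q=8: -230.
Profit is highest at q = 0. Equivalently, the lowest AVC in the table is 41/5 ≈ ¥8.20 at q = 5, and P = ¥3 falls below it — price never covers variable cost, so the firm shuts down and loses only its fixed cost.

q = 0 (shut down); profit = -¥117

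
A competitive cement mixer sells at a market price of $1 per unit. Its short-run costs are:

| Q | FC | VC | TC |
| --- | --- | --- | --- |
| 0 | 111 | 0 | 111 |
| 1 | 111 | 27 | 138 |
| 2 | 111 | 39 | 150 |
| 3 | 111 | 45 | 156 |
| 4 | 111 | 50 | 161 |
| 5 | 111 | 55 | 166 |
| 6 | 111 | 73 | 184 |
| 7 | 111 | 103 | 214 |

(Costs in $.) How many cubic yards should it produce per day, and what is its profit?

Q = 0 (shut down); profit = -$111

Profit at each row (π = 1Q − TC): Q=0: -111; Q=1: -137; Q=2: -148; Q=3: -153; Q=4: -157; Q=5: -161; Q=6: -178; Q=7: -207.
Profit is highest at Q = 0. Equivalently, the lowest AVC in the table is 55/5 ≈ $11 at Q = 5, and P = $1 falls below it — price never covers variable cost, so the firm shuts down and loses only its fixed cost.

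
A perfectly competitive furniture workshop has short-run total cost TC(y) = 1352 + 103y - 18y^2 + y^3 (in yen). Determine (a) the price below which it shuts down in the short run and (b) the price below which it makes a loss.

Shutdown price = ¥22; break-even price = ¥142

AVC = 103 - 18y + y^2; minimized at y = 9, giving min AVC = ¥22. That is the shutdown price.
ATC = 1352/y + 103 - 18y + y^2. Setting dATC/dy = −1352/y^2 − 18 + 2y = 0 gives y = 13 (since 2·13^3 − 18·13^2 = 1352).
min ATC = 1352/13 + 103 − 18·13 + 13^2 = ¥142. That is the break-even price.
Between these two prices the firm operates at a loss; above ¥142 it earns a profit.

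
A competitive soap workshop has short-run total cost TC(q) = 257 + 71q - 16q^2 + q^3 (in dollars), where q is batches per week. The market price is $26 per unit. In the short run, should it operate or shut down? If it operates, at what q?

From TC, MC = TC'(q) = 71 - 32q + 3q^2 and AVC = VC/q = 71 - 16q + q^2.
AVC is minimized where dAVC/dq = -16 + 2q = 0, at q = 8; min AVC = 71 - 16·8 + 8^2 = $7.
Since P = $26 ≥ min AVC = $7, price covers variable cost and the firm should produce.
Set P = MC: 26 = 71 - 32q + 3q^2 → 45 - 32q + 3q^2 = 0. The roots are q = 5/3 and q = 9; the profit-maximizing output is on the rising part of MC, so q* = 9.
Check: AVC at q = 9 is $8 ≤ P, so revenue covers variable cost.
Profit = P·q − TC = 26·9 − 329 = -$95, a loss, but smaller than the $257 fixed cost the firm would lose by shutting down.

Produce at q = 9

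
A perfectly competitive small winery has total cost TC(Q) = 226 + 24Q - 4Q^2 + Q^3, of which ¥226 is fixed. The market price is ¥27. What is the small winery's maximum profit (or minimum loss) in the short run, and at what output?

Profit = -¥208 at Q = 3

AVC = 24 - 4Q + Q^2 has its minimum ¥20 at Q = 2; price ¥27 clears that bar, so the firm operates.
MC = 24 - 8Q + 3Q^2. Setting P = MC and taking the root on the rising branch gives Q* = 3.
TR = 27·3 = 81. TC = 226 + 63 = 289. Profit = 81 − 289 = -¥208.
By producing, the firm covers all variable cost plus ¥18 of fixed cost; shutting down would lose the full ¥226.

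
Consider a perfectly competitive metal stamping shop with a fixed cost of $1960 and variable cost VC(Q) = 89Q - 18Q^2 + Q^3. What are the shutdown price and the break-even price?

Shutdown price = $8; break-even price = $173

Shutdown price = min AVC. AVC = 89 - 18Q + Q^2, with vertex at Q = 9 and minimum $8.
ATC = 1960/Q + 89 - 18Q + Q^2. Setting dATC/dQ = −1960/Q^2 − 18 + 2Q = 0 gives Q = 14 (since 2·14^3 − 18·14^2 = 1960).
min ATC = 1960/14 + 89 − 18·14 + 14^2 = $173. That is the break-even price.
For $8 ≤ P < $173 the firm produces at a loss; below $8 it shuts down.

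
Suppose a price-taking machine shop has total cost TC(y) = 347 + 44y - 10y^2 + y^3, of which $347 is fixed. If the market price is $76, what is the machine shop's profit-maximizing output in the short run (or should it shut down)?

Variable cost is VC = 44y - 10y^2 + y^3, so AVC = VC/y = 44 - 10y + y^2 and MC = dTC/dy = 44 - 20y + 3y^2.
The AVC parabola has its vertex at y = 10/2 = 5, where AVC = 44 - 10·5 + 5^2 = $19.
Since P = $76 ≥ min AVC = $19, price covers variable cost and the firm should produce.
Set P = MC: 76 = 44 - 20y + 3y^2 → -32 - 20y + 3y^2 = 0. The roots are y = -4/3 and y = 8; the profit-maximizing output is on the rising part of MC, so y* = 8.
Check: AVC at y = 8 is $28 ≤ P, so revenue covers variable cost.
Profit = P·y − TC = 76·8 − 571 = $37.

Produce at y = 8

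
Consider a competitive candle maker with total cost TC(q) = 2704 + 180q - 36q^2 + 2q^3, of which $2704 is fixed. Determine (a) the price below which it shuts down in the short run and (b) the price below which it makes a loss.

AVC = 180 - 36q + 2q^2; minimized at q = 9, giving min AVC = $18. That is the shutdown price.
ATC = 2704/q + 180 - 36q + 2q^2. Setting dATC/dq = −2704/q^2 − 36 + 4q = 0 gives q = 13 (since 4·13^3 − 36·13^2 = 2704).
min ATC = 2704/13 + 180 − 36·13 + 2·13^2 = $258. That is the break-even price.
Between these two prices the firm operates at a loss; above $258 it earns a profit.

Shutdown price = $18; break-even price = $258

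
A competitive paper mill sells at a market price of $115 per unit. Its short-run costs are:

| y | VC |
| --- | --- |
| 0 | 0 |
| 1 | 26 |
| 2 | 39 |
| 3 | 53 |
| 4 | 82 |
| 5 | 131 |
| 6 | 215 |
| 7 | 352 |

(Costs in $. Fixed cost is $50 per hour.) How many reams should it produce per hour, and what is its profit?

Tabulate TR − TC: y=0: -50; y=1: 39; y=2: 141; y=3: 242; y=4: 328; y=5: 394; y=6: 425; y=7: 403.
Profit is maximized at y = 6. AVC there is 215/6 = $35.83 ≤ P, so producing beats shutting down (which would give -$50).

y = 6; profit = $425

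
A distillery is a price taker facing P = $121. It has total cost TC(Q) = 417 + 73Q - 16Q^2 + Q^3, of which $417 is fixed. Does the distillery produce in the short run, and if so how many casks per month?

Strip out fixed cost: VC = 73Q - 16Q^2 + Q^3. Then AVC = 73 - 16Q + Q^2 and MC = 73 - 32Q + 3Q^2.
AVC hits its minimum where MC = AVC, at Q = 8, giving min AVC = 73 - 16·8 + 8^2 = $9.
P = $121 exceeds min AVC = $9, so the firm stays open.
Set P = MC: 121 = 73 - 32Q + 3Q^2 → -48 - 32Q + 3Q^2 = 0. The roots are Q = -4/3 and Q = 12; the profit-maximizing output is on the rising part of MC, so Q* = 12.
Check: AVC at Q = 12 is $25 ≤ P, so revenue covers variable cost.
Profit = P·Q − TC = 121·12 − 717 = $735.

Produce at Q = 12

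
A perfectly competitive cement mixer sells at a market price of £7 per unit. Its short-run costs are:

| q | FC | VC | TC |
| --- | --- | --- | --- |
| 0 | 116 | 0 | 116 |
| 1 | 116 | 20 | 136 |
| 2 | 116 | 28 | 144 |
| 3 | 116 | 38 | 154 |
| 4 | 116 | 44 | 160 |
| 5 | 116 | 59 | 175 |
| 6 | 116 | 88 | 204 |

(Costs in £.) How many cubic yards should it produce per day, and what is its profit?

q = 0 (shut down); profit = -£116

Profit at each row (π = 7q − TC): q=0: -116; q=1: -129; q=2: -130; q=3: -133; q=4: -132; q=5: -140; q=6: -162.
Profit is highest at q = 0. Equivalently, the lowest AVC in the table is 44/4 ≈ £11 at q = 4, and P = £7 falls below it — price never covers variable cost, so the firm shuts down and loses only its fixed cost.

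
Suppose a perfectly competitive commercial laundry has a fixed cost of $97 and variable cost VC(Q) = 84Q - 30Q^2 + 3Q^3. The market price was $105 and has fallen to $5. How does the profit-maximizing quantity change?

Output falls from 7 to 0 (the firm shuts down)

MC = 84 - 60Q + 9Q^2; the shutdown threshold is min AVC = $9 (at Q = 5).
At P = $105 ≥ min AVC, set P = MC on the rising branch: Q = 7.
At P = $5 < min AVC = $9, price no longer covers variable cost at any output, so the firm shuts down: Q = 0.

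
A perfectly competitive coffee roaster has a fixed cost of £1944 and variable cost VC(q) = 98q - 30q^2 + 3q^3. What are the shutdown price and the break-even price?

Shutdown price = £23; break-even price = £287

Shutdown price = min AVC. AVC = 98 - 30q + 3q^2, with vertex at q = 5 and minimum £23.
ATC = 1944/q + 98 - 30q + 3q^2. Setting dATC/dq = −1944/q^2 − 30 + 6q = 0 gives q = 9 (since 6·9^3 − 30·9^2 = 1944).
min ATC = 1944/9 + 98 − 30·9 + 3·9^2 = £287. That is the break-even price.
For £23 ≤ P < £287 the firm produces at a loss; below £23 it shuts down.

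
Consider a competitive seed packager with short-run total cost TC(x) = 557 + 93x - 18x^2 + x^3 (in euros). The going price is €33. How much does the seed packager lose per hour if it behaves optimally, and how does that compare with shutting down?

AVC = 93 - 18x + x^2 has its minimum €12 at x = 9; price €33 clears that bar, so the firm operates.
With MC = 93 - 36x + 3x^2, P = MC on the upward-sloping part at x* = 10.
TR = 33·10 = 330. TC = 557 + 130 = 687. Profit = 330 − 687 = -€357.
By producing, the firm covers all variable cost plus €200 of fixed cost; shutting down would lose the full €557.

Profit = -€357 at x = 10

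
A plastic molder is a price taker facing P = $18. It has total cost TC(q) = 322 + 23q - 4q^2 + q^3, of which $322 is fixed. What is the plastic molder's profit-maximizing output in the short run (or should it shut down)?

Variable cost is VC = 23q - 4q^2 + q^3, so AVC = VC/q = 23 - 4q + q^2 and MC = dTC/dq = 23 - 8q + 3q^2.
The AVC parabola has its vertex at q = 4/2 = 2, where AVC = 23 - 4·2 + 2^2 = $19.
P = $18 lies below min AVC = $19; no output level covers variable cost.
Shutting down limits the loss to fixed cost, $322.

Shut down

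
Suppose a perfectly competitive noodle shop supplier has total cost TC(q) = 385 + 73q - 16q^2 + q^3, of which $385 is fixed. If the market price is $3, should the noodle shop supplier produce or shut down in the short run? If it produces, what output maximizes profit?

From TC, MC = TC'(q) = 73 - 32q + 3q^2 and AVC = VC/q = 73 - 16q + q^2.
The AVC parabola has its vertex at q = 16/2 = 8, where AVC = 73 - 16·8 + 8^2 = $9.
Since P = $3 < min AVC = $9, price fails to cover variable cost at any output.
The firm minimizes its loss by shutting down and losing only its fixed cost of $385.

Shut down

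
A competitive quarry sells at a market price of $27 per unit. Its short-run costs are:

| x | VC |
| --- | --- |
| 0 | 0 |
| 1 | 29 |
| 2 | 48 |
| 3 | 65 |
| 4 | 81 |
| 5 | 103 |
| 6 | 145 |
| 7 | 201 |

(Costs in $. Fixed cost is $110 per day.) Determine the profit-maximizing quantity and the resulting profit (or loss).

x = 5; profit = -$78

Tabulate TR − TC: x=0: -110; x=1: -112; x=2: -104; x=3: -94; x=4: -83; x=5: -78; x=6: -93; x=7: -122.
Profit is maximized at x = 5. AVC there is 103/5 = $20.60 ≤ P, so producing beats shutting down (which would give -$110).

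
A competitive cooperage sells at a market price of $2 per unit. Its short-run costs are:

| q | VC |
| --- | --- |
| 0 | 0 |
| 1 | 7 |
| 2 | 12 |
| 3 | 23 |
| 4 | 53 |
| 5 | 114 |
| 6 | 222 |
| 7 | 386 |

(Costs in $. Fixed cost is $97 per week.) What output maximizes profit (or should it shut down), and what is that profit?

q = 0 (shut down); profit = -$97

Compute π = P·q − TC at each output: q=0: -97; q=1: -102; q=2: -105; q=3: -114; q=4: -142; q=5: -201; q=6: -307; q=7: -469.
Profit is highest at q = 0. Equivalently, the lowest AVC in the table is 12/2 ≈ $6 at q = 2, and P = $2 falls below it — price never covers variable cost, so the firm shuts down and loses only its fixed cost.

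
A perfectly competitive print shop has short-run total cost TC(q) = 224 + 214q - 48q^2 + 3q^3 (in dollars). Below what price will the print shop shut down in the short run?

$22 per unit

The firm shuts down when price falls below the minimum of average variable cost. AVC = VC/q = 214 - 48q + 3q^2.
At the minimum of AVC, MC = AVC. MC = 214 - 96q + 9q^2; setting MC = AVC gives 6q^2 - 48q = 0, so q = 8. min AVC = 22.
The firm shuts down for any P below $22.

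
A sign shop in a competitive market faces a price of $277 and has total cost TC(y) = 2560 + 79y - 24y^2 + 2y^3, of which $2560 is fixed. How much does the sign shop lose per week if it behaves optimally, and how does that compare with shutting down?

AVC = 79 - 24y + 2y^2; min AVC = $7 at y = 6. Since P = $277 ≥ min AVC, the firm produces.
MC = 79 - 48y + 6y^2. Setting P = MC and taking the root on the rising branch gives y* = 11.
TR = 277·11 = 3047. TC = 2560 + 627 = 3187. Profit = 3047 − 3187 = -$140.
By producing, the firm covers all variable cost plus $2420 of fixed cost; shutting down would lose the full $2560.

Profit = -$140 at y = 11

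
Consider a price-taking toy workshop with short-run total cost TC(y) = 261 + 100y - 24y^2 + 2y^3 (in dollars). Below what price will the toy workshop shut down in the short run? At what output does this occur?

$28 per unit, at y = 6

The firm shuts down when price falls below the minimum of average variable cost. AVC = VC/y = 100 - 24y + 2y^2.
At the minimum of AVC, MC = AVC. MC = 100 - 48y + 6y^2; setting MC = AVC gives 4y^2 - 24y = 0, so y = 6. min AVC = 28.
For P < $28 the firm produces nothing.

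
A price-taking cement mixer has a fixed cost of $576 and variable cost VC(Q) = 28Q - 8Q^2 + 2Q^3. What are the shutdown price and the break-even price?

AVC = 28 - 8Q + 2Q^2; minimized at Q = 2, giving min AVC = $20. That is the shutdown price.
ATC = 576/Q + 28 - 8Q + 2Q^2. Setting dATC/dQ = −576/Q^2 − 8 + 4Q = 0 gives Q = 6 (since 4·6^3 − 8·6^2 = 576).
min ATC = 576/6 + 28 − 8·6 + 2·6^2 = $148. That is the break-even price.
For $20 ≤ P < $148 the firm produces at a loss; below $20 it shuts down.

Shutdown price = $20; break-even price = $148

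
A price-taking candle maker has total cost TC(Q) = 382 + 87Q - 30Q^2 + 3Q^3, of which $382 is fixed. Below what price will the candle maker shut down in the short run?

$12 per unit

The shutdown price is the minimum of AVC. VC = 87Q - 30Q^2 + 3Q^3, so AVC = 87 - 30Q + 3Q^2.
dAVC/dQ = -30 + 6Q = 0 gives Q = 5. min AVC = 87 - 30·5 + 3·5^2 = 12.
The firm shuts down for any P below $12.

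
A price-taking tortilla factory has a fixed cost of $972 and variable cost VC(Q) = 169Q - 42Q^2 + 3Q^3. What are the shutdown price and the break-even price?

Shutdown price = $22; break-even price = $142

Shutdown price = min AVC. AVC = 169 - 42Q + 3Q^2, with vertex at Q = 7 and minimum $22.
ATC = 972/Q + 169 - 42Q + 3Q^2. Setting dATC/dQ = −972/Q^2 − 42 + 6Q = 0 gives Q = 9 (since 6·9^3 − 42·9^2 = 972).
min ATC = 972/9 + 169 − 42·9 + 3·9^2 = $142. That is the break-even price.
For $22 ≤ P < $142 the firm produces at a loss; below $22 it shuts down.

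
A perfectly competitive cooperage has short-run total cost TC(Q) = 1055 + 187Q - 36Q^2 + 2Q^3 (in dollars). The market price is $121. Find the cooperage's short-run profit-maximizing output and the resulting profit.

AVC = 187 - 36Q + 2Q^2; min AVC = $25 at Q = 9. Since P = $121 ≥ min AVC, the firm produces.
With MC = 187 - 72Q + 6Q^2, P = MC on the upward-sloping part at Q* = 11.
TR = 121·11 = 1331. TC = 1055 + 363 = 1418. Profit = 1331 − 1418 = -$87.
By producing, the firm covers all variable cost plus $968 of fixed cost; shutting down would lose the full $1055.

Profit = -$87 at Q = 11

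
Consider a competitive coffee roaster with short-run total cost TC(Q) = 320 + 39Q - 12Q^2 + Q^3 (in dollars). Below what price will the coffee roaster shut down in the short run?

$3 per unit

The firm shuts down when price falls below the minimum of average variable cost. AVC = VC/Q = 39 - 12Q + Q^2.
At the minimum of AVC, MC = AVC. MC = 39 - 24Q + 3Q^2; setting MC = AVC gives 2Q^2 - 12Q = 0, so Q = 6. min AVC = 3.
The firm shuts down for any P below $3.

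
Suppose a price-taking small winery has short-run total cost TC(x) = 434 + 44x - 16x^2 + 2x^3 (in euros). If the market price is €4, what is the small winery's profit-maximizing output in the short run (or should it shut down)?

Variable cost is VC = 44x - 16x^2 + 2x^3, so AVC = VC/x = 44 - 16x + 2x^2 and MC = dTC/dx = 44 - 32x + 6x^2.
AVC is minimized where dAVC/dx = -16 + 4x = 0, at x = 4; min AVC = 44 - 16·4 + 2·4^2 = €12.
Since P = €4 < min AVC = €12, price fails to cover variable cost at any output.
The firm minimizes its loss by shutting down and losing only its fixed cost of €434.

Shut down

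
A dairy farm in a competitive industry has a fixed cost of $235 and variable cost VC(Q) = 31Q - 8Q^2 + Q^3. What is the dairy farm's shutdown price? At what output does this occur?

$15 per unit, at Q = 4

The firm shuts down when price falls below the minimum of average variable cost. AVC = VC/Q = 31 - 8Q + Q^2.
dAVC/dQ = -8 + 2Q = 0 gives Q = 4. min AVC = 31 - 8·4 + 4^2 = 15.
So the shutdown price is $15.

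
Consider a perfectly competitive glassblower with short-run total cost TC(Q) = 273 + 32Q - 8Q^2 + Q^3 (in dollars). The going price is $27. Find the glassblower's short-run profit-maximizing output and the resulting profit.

Profit = -$223 at Q = 5

AVC = 32 - 8Q + Q^2 has its minimum $16 at Q = 4; price $27 clears that bar, so the firm operates.
With MC = 32 - 16Q + 3Q^2, P = MC on the upward-sloping part at Q* = 5.
TR = 27·5 = 135. TC = 273 + 85 = 358. Profit = 135 − 358 = -$223.
That loss of $223 beats the $273 the firm would lose by shutting down; producing recovers $50 of fixed cost.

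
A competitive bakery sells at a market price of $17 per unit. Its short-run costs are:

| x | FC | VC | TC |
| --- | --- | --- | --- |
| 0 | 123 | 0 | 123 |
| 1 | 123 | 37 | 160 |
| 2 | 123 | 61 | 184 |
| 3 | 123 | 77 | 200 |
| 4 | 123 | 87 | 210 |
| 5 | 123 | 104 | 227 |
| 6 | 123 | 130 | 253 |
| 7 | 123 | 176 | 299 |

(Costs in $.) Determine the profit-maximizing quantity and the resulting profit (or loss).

Profit at each row (π = 17x − TC): x=0: -123; x=1: -143; x=2: -150; x=3: -149; x=4: -142; x=5: -142; x=6: -151; x=7: -180.
Profit is highest at x = 0. Equivalently, the lowest AVC in the table is 104/5 ≈ $20.80 at x = 5, and P = $17 falls below it — price never covers variable cost, so the firm shuts down and loses only its fixed cost.

x = 0 (shut down); profit = -$123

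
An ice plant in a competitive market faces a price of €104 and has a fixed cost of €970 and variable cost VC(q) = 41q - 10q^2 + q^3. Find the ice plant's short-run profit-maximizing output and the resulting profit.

AVC = 41 - 10q + q^2 has its minimum €16 at q = 5; price €104 clears that bar, so the firm operates.
With MC = 41 - 20q + 3q^2, P = MC on the upward-sloping part at q* = 9.
TR = 104·9 = 936. TC = 970 + 288 = 1258. Profit = 936 − 1258 = -€322.
By producing, the firm covers all variable cost plus €648 of fixed cost; shutting down would lose the full €970.

Profit = -€322 at q = 9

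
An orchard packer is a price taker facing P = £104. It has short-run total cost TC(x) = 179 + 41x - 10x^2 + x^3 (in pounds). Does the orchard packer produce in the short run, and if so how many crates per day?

Produce at x = 9

Strip out fixed cost: VC = 41x - 10x^2 + x^3. Then AVC = 41 - 10x + x^2 and MC = 41 - 20x + 3x^2.
AVC hits its minimum where MC = AVC, at x = 5, giving min AVC = 41 - 10·5 + 5^2 = £16.
P = £104 exceeds min AVC = £16, so the firm stays open.
Solving P = MC: -63 - 20x + 3x^2 = 0 ⇒ x = -7/3 or 9. On the upward-sloping branch, x* = 9.
Check: AVC at x = 9 is £32 ≤ P, so revenue covers variable cost.
Profit = P·x − TC = 104·9 − 467 = £469.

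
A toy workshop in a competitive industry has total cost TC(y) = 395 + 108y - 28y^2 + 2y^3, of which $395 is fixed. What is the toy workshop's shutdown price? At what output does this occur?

$10 per unit, at y = 7

The shutdown price is the minimum of AVC. VC = 108y - 28y^2 + 2y^3, so AVC = 108 - 28y + 2y^2.
dAVC/dy = -28 + 4y = 0 gives y = 7. min AVC = 108 - 28·7 + 2·7^2 = 10.
So the shutdown price is $10.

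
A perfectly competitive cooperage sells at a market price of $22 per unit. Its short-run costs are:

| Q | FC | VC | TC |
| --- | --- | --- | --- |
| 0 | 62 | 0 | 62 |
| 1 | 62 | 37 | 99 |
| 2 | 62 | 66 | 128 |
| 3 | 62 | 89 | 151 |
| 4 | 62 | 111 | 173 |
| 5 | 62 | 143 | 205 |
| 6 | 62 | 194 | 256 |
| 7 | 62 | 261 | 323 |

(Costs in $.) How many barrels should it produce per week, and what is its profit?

Tabulate TR − TC: Q=0: -62; Q=1: -77; Q=2: -84; Q=3: -85; Q=4: -85; Q=5: -95; Q=6: -124; Q=7: -169.
Profit is highest at Q = 0. Equivalently, the lowest AVC in the table is 111/4 ≈ $27.75 at Q = 4, and P = $22 falls below it — price never covers variable cost, so the firm shuts down and loses only its fixed cost.

Q = 0 (shut down); profit = -$62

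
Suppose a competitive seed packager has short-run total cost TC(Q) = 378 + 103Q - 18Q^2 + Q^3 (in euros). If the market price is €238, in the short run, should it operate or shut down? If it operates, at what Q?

Strip out fixed cost: VC = 103Q - 18Q^2 + Q^3. Then AVC = 103 - 18Q + Q^2 and MC = 103 - 36Q + 3Q^2.
AVC hits its minimum where MC = AVC, at Q = 9, giving min AVC = 103 - 18·9 + 9^2 = €22.
P = €238 exceeds min AVC = €22, so the firm stays open.
Set P = MC: 238 = 103 - 36Q + 3Q^2 → -135 - 36Q + 3Q^2 = 0. The roots are Q = -3 and Q = 15; the profit-maximizing output is on the rising part of MC, so Q* = 15.
Check: AVC at Q = 15 is €58 ≤ P, so revenue covers variable cost.
Profit = P·Q − TC = 238·15 − 1248 = €2322.

Produce at Q = 15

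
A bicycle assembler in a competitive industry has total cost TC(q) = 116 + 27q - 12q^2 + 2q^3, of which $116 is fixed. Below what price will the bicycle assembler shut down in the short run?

Short-run supply begins at min AVC. From VC = 27q - 12q^2 + 2q^3, AVC = 27 - 12q + 2q^2.
dAVC/dq = -12 + 4q = 0 gives q = 3. min AVC = 27 - 12·3 + 2·3^2 = 9.
The firm shuts down for any P below $9.

$9 per unit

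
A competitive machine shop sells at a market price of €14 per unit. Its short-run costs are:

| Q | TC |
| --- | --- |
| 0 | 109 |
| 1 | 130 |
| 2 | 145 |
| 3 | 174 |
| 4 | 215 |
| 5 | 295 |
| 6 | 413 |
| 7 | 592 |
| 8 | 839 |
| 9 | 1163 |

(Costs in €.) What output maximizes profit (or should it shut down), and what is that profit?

Q = 0 (shut down); profit = -€109

Compute π = P·Q − TC at each output: Q=0: -109; Q=1: -116; Q=2: -117; Q=3: -132; Q=4: -159; Q=5: -225; Q=6: -329; Q=7: -494; Q=8: -727; Q=9: -1037.
Profit is highest at Q = 0. Equivalently, the lowest AVC in the table is 36/2 ≈ €18 at Q = 2, and P = €14 falls below it — price never covers variable cost, so the firm shuts down and loses only its fixed cost.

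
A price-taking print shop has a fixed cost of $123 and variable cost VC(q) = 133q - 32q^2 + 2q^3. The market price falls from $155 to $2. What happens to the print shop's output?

Output falls from 11 to 0 (the firm shuts down)

MC = 133 - 64q + 6q^2; the shutdown threshold is min AVC = $5 (at q = 8).
At P = $155 ≥ min AVC, set P = MC on the rising branch: q = 11.
At P = $2 < min AVC = $5, price no longer covers variable cost at any output, so the firm shuts down: q = 0.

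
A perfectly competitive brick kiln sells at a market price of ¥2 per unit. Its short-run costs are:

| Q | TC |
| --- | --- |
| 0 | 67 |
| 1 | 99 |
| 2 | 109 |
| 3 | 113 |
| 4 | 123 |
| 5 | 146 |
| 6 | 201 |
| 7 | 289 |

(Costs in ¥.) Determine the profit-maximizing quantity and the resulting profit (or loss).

Q = 0 (shut down); profit = -¥67

Compute π = P·Q − TC at each output: Q=0: -67; Q=1: -97; Q=2: -105; Q=3: -107; Q=4: -115; Q=5: -136; Q=6: -189; Q=7: -275.
Profit is highest at Q = 0. Equivalently, the lowest AVC in the table is 56/4 ≈ ¥14 at Q = 4, and P = ¥2 falls below it — price never covers variable cost, so the firm shuts down and loses only its fixed cost.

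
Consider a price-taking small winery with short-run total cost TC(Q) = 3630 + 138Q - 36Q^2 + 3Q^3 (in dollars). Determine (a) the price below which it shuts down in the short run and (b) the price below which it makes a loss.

Shutdown price = $30; break-even price = $435

AVC = 138 - 36Q + 3Q^2; minimized at Q = 6, giving min AVC = $30. That is the shutdown price.
ATC = 3630/Q + 138 - 36Q + 3Q^2. Setting dATC/dQ = −3630/Q^2 − 36 + 6Q = 0 gives Q = 11 (since 6·11^3 − 36·11^2 = 3630).
min ATC = 3630/11 + 138 − 36·11 + 3·11^2 = $435. That is the break-even price.
For $30 ≤ P < $435 the firm produces at a loss; below $30 it shuts down.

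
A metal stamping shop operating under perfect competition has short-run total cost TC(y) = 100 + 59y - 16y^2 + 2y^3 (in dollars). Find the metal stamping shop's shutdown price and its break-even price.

Shutdown price = $27; break-even price = $49

Shutdown price = min AVC. AVC = 59 - 16y + 2y^2, with vertex at y = 4 and minimum $27.
ATC = 100/y + 59 - 16y + 2y^2. Setting dATC/dy = −100/y^2 − 16 + 4y = 0 gives y = 5 (since 4·5^3 − 16·5^2 = 100).
min ATC = 100/5 + 59 − 16·5 + 2·5^2 = $49. That is the break-even price.
For $27 ≤ P < $49 the firm produces at a loss; below $27 it shuts down.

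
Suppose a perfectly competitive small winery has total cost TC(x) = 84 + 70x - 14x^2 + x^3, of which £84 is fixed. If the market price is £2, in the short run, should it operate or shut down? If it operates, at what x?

Variable cost is VC = 70x - 14x^2 + x^3, so AVC = VC/x = 70 - 14x + x^2 and MC = dTC/dx = 70 - 28x + 3x^2.
AVC is minimized where dAVC/dx = -14 + 2x = 0, at x = 7; min AVC = 70 - 14·7 + 7^2 = £21.
Since P = £2 < min AVC = £21, price fails to cover variable cost at any output.
Shutting down limits the loss to fixed cost, £84.

Shut down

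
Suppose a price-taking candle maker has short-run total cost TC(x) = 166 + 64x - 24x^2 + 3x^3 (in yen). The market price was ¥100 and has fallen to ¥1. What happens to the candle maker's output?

MC = 64 - 48x + 9x^2; the shutdown threshold is min AVC = ¥16 (at x = 4).
With P = ¥100 above the shutdown price, P = MC gives x = 6.
At P = ¥1 < min AVC = ¥16, price no longer covers variable cost at any output, so the firm shuts down: x = 0.

Output falls from 6 to 0 (the firm shuts down)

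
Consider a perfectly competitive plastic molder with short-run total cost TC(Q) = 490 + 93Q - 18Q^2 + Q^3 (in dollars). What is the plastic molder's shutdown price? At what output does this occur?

The firm shuts down when price falls below the minimum of average variable cost. AVC = VC/Q = 93 - 18Q + Q^2.
dAVC/dQ = -18 + 2Q = 0 gives Q = 9. min AVC = 93 - 18·9 + 9^2 = 12.
The firm shuts down for any P below $12.

$12 per unit, at Q = 9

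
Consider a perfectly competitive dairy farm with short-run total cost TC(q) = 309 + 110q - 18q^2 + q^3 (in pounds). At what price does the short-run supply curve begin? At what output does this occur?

£29 per unit, at q = 9

The shutdown price is the minimum of AVC. VC = 110q - 18q^2 + q^3, so AVC = 110 - 18q + q^2.
dAVC/dq = -18 + 2q = 0 gives q = 9. min AVC = 110 - 18·9 + 9^2 = 29.
For P < £29 the firm produces nothing.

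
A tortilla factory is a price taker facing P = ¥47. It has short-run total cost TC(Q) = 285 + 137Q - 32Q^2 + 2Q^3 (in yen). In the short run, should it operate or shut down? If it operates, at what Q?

From TC, MC = TC'(Q) = 137 - 64Q + 6Q^2 and AVC = VC/Q = 137 - 32Q + 2Q^2.
The AVC parabola has its vertex at Q = 32/4 = 8, where AVC = 137 - 32·8 + 2·8^2 = ¥9.
P = ¥47 exceeds min AVC = ¥9, so the firm stays open.
Solving P = MC: 90 - 64Q + 6Q^2 = 0 ⇒ Q = 5/3 or 9. On the upward-sloping branch, Q* = 9.
Check: AVC at Q = 9 is ¥11 ≤ P, so revenue covers variable cost.
Profit = P·Q − TC = 47·9 − 384 = ¥39.

Produce at Q = 9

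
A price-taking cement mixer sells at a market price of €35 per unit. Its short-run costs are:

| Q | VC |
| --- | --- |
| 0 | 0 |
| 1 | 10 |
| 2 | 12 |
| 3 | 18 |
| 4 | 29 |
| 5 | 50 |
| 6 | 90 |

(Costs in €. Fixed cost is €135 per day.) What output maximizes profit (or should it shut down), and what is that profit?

Compute π = P·Q − TC at each output: Q=0: -135; Q=1: -110; Q=2: -77; Q=3: -48; Q=4: -24; Q=5: -10; Q=6: -15.
Profit is maximized at Q = 5. AVC there is 50/5 = €10 ≤ P, so producing beats shutting down (which would give -€135).

Q = 5; profit = -€10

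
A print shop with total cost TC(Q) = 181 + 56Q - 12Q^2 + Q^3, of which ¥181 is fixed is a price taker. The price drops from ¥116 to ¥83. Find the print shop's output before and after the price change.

Output falls from 10 to 9

AVC = 56 - 12Q + Q^2, minimized at Q = 6 where min AVC = ¥20. MC = 56 - 24Q + 3Q^2.
At P = ¥116 ≥ min AVC, set P = MC on the rising branch: Q = 10.
At P = ¥83 ≥ min AVC, set P = MC: Q = 9. The firm stays open but cuts output.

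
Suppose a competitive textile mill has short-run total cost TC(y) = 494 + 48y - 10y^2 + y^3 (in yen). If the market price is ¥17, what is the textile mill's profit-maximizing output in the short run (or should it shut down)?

Shut down

From TC, MC = TC'(y) = 48 - 20y + 3y^2 and AVC = VC/y = 48 - 10y + y^2.
AVC hits its minimum where MC = AVC, at y = 5, giving min AVC = 48 - 10·5 + 5^2 = ¥23.
P = ¥17 lies below min AVC = ¥23; no output level covers variable cost.
Shutting down limits the loss to fixed cost, ¥494.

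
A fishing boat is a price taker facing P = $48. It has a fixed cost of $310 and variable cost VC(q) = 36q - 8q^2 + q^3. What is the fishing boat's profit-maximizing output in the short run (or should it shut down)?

Produce at q = 6

Variable cost is VC = 36q - 8q^2 + q^3, so AVC = VC/q = 36 - 8q + q^2 and MC = dTC/dq = 36 - 16q + 3q^2.
The AVC parabola has its vertex at q = 8/2 = 4, where AVC = 36 - 8·4 + 4^2 = $20.
P = $48 exceeds min AVC = $20, so the firm stays open.
P = MC gives -12 - 16q + 3q^2 = 0, with roots -2/3 and 6. Take the larger (rising MC): q* = 6.
Check: AVC at q = 6 is $24 ≤ P, so revenue covers variable cost.
Profit = P·q − TC = 48·6 − 454 = -$166, a loss, but smaller than the $310 fixed cost the firm would lose by shutting down.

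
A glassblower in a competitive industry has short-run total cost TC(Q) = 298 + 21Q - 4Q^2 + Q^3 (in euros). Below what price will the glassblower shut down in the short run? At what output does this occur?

The shutdown price is the minimum of AVC. VC = 21Q - 4Q^2 + Q^3, so AVC = 21 - 4Q + Q^2.
At the minimum of AVC, MC = AVC. MC = 21 - 8Q + 3Q^2; setting MC = AVC gives 2Q^2 - 4Q = 0, so Q = 2. min AVC = 17.
For P < €17 the firm produces nothing.

€17 per unit, at Q = 2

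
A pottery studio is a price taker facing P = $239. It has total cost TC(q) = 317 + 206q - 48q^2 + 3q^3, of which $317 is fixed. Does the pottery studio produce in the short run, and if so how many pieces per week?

Produce at q = 11

From TC, MC = TC'(q) = 206 - 96q + 9q^2 and AVC = VC/q = 206 - 48q + 3q^2.
AVC is minimized where dAVC/dq = -48 + 6q = 0, at q = 8; min AVC = 206 - 48·8 + 3·8^2 = $14.
Because $239 ≥ $14, revenue can cover variable cost; the firm operates.
P = MC gives -33 - 96q + 9q^2 = 0, with roots -1/3 and 11. Take the larger (rising MC): q* = 11.
Check: AVC at q = 11 is $41 ≤ P, so revenue covers variable cost.
Profit = P·q − TC = 239·11 − 768 = $1861.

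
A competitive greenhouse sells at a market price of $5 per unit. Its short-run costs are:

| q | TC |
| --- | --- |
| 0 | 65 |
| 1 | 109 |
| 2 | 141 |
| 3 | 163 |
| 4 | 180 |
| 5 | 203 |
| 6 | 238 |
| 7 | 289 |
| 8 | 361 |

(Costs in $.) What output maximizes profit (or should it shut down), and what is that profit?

q = 0 (shut down); profit = -$65

Tabulate TR − TC: q=0: -65; q=1: -104; q=2: -131; q=3: -148; q=4: -160; q=5: -178; q=6: -208; q=7: -254; q=8: -321.
Profit is highest at q = 0. Equivalently, the lowest AVC in the table is 138/5 ≈ $27.60 at q = 5, and P = $5 falls below it — price never covers variable cost, so the firm shuts down and loses only its fixed cost.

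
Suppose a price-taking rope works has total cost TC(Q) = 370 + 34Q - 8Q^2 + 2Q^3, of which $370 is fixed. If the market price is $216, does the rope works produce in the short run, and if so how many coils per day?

Produce at Q = 7

Variable cost is VC = 34Q - 8Q^2 + 2Q^3, so AVC = VC/Q = 34 - 8Q + 2Q^2 and MC = dTC/dQ = 34 - 16Q + 6Q^2.
AVC hits its minimum where MC = AVC, at Q = 2, giving min AVC = 34 - 8·2 + 2·2^2 = $26.
P = $216 exceeds min AVC = $26, so the firm stays open.
Solving P = MC: -182 - 16Q + 6Q^2 = 0 ⇒ Q = -13/3 or 7. On the upward-sloping branch, Q* = 7.
Check: AVC at Q = 7 is $76 ≤ P, so revenue covers variable cost.
Profit = P·Q − TC = 216·7 − 902 = $610.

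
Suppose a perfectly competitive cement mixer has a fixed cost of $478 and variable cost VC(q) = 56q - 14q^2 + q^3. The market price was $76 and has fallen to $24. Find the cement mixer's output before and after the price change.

AVC = 56 - 14q + q^2, minimized at q = 7 where min AVC = $7. MC = 56 - 28q + 3q^2.
With P = $76 above the shutdown price, P = MC gives q = 10.
At P = $24 ≥ min AVC, set P = MC: q = 8. The firm stays open but cuts output.

Output falls from 10 to 8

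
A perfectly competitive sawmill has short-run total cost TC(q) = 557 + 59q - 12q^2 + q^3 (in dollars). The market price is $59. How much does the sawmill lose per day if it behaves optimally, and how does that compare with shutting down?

Profit = -$301 at q = 8

AVC = 59 - 12q + q^2 has its minimum $23 at q = 6; price $59 clears that bar, so the firm operates.
MC = 59 - 24q + 3q^2. Setting P = MC and taking the root on the rising branch gives q* = 8.
TR = 59·8 = 472. TC = 557 + 216 = 773. Profit = 472 − 773 = -$301.
By producing, the firm covers all variable cost plus $256 of fixed cost; shutting down would lose the full $557.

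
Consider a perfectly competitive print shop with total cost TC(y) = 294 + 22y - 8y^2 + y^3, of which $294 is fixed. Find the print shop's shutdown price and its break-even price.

Shutdown price = $6; break-even price = $57

AVC = 22 - 8y + y^2; minimized at y = 4, giving min AVC = $6. That is the shutdown price.
ATC = 294/y + 22 - 8y + y^2. Setting dATC/dy = −294/y^2 − 8 + 2y = 0 gives y = 7 (since 2·7^3 − 8·7^2 = 294).
min ATC = 294/7 + 22 − 8·7 + 7^2 = $57. That is the break-even price.
Between these two prices the firm operates at a loss; above $57 it earns a profit.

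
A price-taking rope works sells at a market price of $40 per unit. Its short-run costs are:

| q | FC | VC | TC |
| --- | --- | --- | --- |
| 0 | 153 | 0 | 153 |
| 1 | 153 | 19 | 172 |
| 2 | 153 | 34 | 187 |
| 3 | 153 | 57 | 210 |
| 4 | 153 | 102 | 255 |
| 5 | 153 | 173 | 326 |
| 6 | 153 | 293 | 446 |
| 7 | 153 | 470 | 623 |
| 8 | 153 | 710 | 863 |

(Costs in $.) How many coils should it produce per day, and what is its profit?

q = 3; profit = -$90

Tabulate TR − TC: q=0: -153; q=1: -132; q=2: -107; q=3: -90; q=4: -95; q=5: -126; q=6: -206; q=7: -343; q=8: -543.
Profit is maximized at q = 3. AVC there is 57/3 = $19 ≤ P, so producing beats shutting down (which would give -$153).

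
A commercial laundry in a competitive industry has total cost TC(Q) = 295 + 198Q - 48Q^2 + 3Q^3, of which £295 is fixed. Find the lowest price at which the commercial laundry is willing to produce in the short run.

Short-run supply begins at min AVC. From VC = 198Q - 48Q^2 + 3Q^3, AVC = 198 - 48Q + 3Q^2.
At the minimum of AVC, MC = AVC. MC = 198 - 96Q + 9Q^2; setting MC = AVC gives 6Q^2 - 48Q = 0, so Q = 8. min AVC = 6.
The firm shuts down for any P below £6.

£6 per unit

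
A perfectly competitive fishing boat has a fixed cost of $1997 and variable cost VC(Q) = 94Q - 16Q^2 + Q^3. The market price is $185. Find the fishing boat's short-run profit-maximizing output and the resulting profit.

Profit = -$307 at Q = 13

AVC = 94 - 16Q + Q^2; min AVC = $30 at Q = 8. Since P = $185 ≥ min AVC, the firm produces.
MC = 94 - 32Q + 3Q^2. Setting P = MC and taking the root on the rising branch gives Q* = 13.
TR = 185·13 = 2405. TC = 1997 + 715 = 2712. Profit = 2405 − 2712 = -$307.
Shutting down would mean losing the fixed cost of $1997, so operating at a loss of $307 is better by $1690.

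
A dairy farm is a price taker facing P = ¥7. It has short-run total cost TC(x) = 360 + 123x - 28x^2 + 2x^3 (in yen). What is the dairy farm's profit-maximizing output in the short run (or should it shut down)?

From TC, MC = TC'(x) = 123 - 56x + 6x^2 and AVC = VC/x = 123 - 28x + 2x^2.
The AVC parabola has its vertex at x = 28/4 = 7, where AVC = 123 - 28·7 + 2·7^2 = ¥25.
P = ¥7 lies below min AVC = ¥25; no output level covers variable cost.
Best response: produce nothing and absorb the ¥360 fixed cost.

Shut down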